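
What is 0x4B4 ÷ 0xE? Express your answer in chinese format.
Convert 0x4B4 (hexadecimal) → 4×256 + 11×16 + 4 = 1204 (decimal)
Convert 0xE (hexadecimal) → 14 (decimal)
Compute 1204 ÷ 14 = 86
Convert 86 (decimal) → 86 = 8×10 + 6 → 八十六 (Chinese numeral)
八十六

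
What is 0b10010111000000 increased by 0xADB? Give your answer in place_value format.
Convert 0b10010111000000 (binary) → 8192 + 1024 + 256 + 128 + 64 = 9664 (decimal)
Convert 0xADB (hexadecimal) → 10×256 + 13×16 + 11 = 2779 (decimal)
Compute 9664 + 2779 = 12443
Convert 12443 (decimal) → 12443 = 12×1000 + 4×100 + 4×10 + 3 → 12 thousands, 4 hundreds, 4 tens, 3 ones (place-value notation)
12 thousands, 4 hundreds, 4 tens, 3 ones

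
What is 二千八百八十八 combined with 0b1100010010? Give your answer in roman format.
Convert 二千八百八十八 (Chinese numeral) → 2×1000 + 8×100 + 8×10 + 8 = 2888 (decimal)
Convert 0b1100010010 (binary) → 512 + 256 + 16 + 2 = 786 (decimal)
Compute 2888 + 786 = 3674
Convert 3674 (decimal) → 3674 = 1000 + 1000 + 1000 + 500 + 100 + 50 + 10 + 10 + 4 → MMMDCLXXIV (Roman numeral)
MMMDCLXXIV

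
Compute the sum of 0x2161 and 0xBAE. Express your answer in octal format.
Convert 0x2161 (hexadecimal) → 2×4096 + 1×256 + 6×16 + 1 = 8545 (decimal)
Convert 0xBAE (hexadecimal) → 11×256 + 10×16 + 14 = 2990 (decimal)
Compute 8545 + 2990 = 11535
Convert 11535 (decimal) → 11535 = 2×4096 + 6×512 + 4×64 + 1×8 + 7 → 0o26417 (octal)
0o26417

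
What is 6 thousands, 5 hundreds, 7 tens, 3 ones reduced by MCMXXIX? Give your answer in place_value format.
Convert 6 thousands, 5 hundreds, 7 tens, 3 ones (place-value notation) → 6×1000 + 5×100 + 7×10 + 3 = 6573 (decimal)
Convert MCMXXIX (Roman numeral) → 1000 + 900 + 10 + 10 + 9 = 1929 (decimal)
Compute 6573 - 1929 = 4644
Convert 4644 (decimal) → 4644 = 4×1000 + 6×100 + 4×10 + 4 → 4 thousands, 6 hundreds, 4 tens, 4 ones (place-value notation)
4 thousands, 6 hundreds, 4 tens, 4 ones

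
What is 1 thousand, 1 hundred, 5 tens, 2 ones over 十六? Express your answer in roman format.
Convert 1 thousand, 1 hundred, 5 tens, 2 ones (place-value notation) → 1×1000 + 1×100 + 5×10 + 2 = 1152 (decimal)
Convert 十六 (Chinese numeral) → 1×10 + 6 = 16 (decimal)
Compute 1152 ÷ 16 = 72
Convert 72 (decimal) → 72 = 50 + 10 + 10 + 1 + 1 → LXXII (Roman numeral)
LXXII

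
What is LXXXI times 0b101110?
Convert LXXXI (Roman numeral) → 50 + 10 + 10 + 10 + 1 = 81 (decimal)
Convert 0b101110 (binary) → 32 + 8 + 4 + 2 = 46 (decimal)
Compute 81 × 46 = 3726
3726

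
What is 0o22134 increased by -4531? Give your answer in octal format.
Convert 0o22134 (octal) → 2×4096 + 2×512 + 1×64 + 3×8 + 4 = 9308 (decimal)
Compute 9308 + -4531 = 4777
Convert 4777 (decimal) → 4777 = 1×4096 + 1×512 + 2×64 + 5×8 + 1 → 0o11251 (octal)
0o11251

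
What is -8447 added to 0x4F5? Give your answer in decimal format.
Convert 0x4F5 (hexadecimal) → 4×256 + 15×16 + 5 = 1269 (decimal)
Compute -8447 + 1269 = -7178
-7178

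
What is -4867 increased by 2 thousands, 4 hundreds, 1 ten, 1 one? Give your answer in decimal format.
Convert 2 thousands, 4 hundreds, 1 ten, 1 one (place-value notation) → 2×1000 + 4×100 + 1×10 + 1 = 2411 (decimal)
Compute -4867 + 2411 = -2456
-2456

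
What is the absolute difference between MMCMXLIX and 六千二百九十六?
Convert MMCMXLIX (Roman numeral) → 1000 + 1000 + 900 + 40 + 9 = 2949 (decimal)
Convert 六千二百九十六 (Chinese numeral) → 6×1000 + 2×100 + 9×10 + 6 = 6296 (decimal)
Compute |2949 - 6296| = 3347
3347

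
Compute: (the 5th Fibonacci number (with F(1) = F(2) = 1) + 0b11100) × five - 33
Convert the 5th Fibonacci number (with F(1) = F(2) = 1) (Fibonacci index) → 1, 1, 2, 3, 5 → 5 (decimal)
Convert 0b11100 (binary) → 16 + 8 + 4 = 28 (decimal)
Convert five (English words) → 5 (decimal)
Expression in decimal: (5 + 28) × 5 - 33
Parentheses first: 5 + 28 = 33
Multiply: 33 × 5 = 165
Subtract: 165 - 33 = 132
132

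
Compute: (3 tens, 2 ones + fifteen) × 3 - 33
Convert 3 tens, 2 ones (place-value notation) → 3×10 + 2 = 32 (decimal)
Convert fifteen (English words) → 15 (decimal)
Expression in decimal: (32 + 15) × 3 - 33
Parentheses first: 32 + 15 = 47
Multiply: 47 × 3 = 141
Subtract: 141 - 33 = 108
108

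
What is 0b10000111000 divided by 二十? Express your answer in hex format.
Convert 0b10000111000 (binary) → 1024 + 32 + 16 + 8 = 1080 (decimal)
Convert 二十 (Chinese numeral) → 2×10 = 20 (decimal)
Compute 1080 ÷ 20 = 54
Convert 54 (decimal) → 54 = 3×16 + 6 → 0x36 (hexadecimal)
0x36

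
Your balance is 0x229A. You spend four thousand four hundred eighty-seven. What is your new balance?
Convert 0x229A (hexadecimal) → 2×4096 + 2×256 + 9×16 + 10 = 8858 (decimal)
Convert four thousand four hundred eighty-seven (English words) → 4×1000 + 4×100 + 87 = 4487 (decimal)
Compute 8858 - 4487 = 4371
4371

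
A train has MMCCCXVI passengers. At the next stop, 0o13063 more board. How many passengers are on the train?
Convert MMCCCXVI (Roman numeral) → 1000 + 1000 + 100 + 100 + 100 + 10 + 5 + 1 = 2316 (decimal)
Convert 0o13063 (octal) → 1×4096 + 3×512 + 6×8 + 3 = 5683 (decimal)
Compute 2316 + 5683 = 7999
7999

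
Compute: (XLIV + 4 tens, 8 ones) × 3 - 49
Convert XLIV (Roman numeral) → 40 + 4 = 44 (decimal)
Convert 4 tens, 8 ones (place-value notation) → 4×10 + 8 = 48 (decimal)
Expression in decimal: (44 + 48) × 3 - 49
Parentheses first: 44 + 48 = 92
Multiply: 92 × 3 = 276
Subtract: 276 - 49 = 227
227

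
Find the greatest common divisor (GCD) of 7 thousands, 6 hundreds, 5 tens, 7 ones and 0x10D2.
Convert 7 thousands, 6 hundreds, 5 tens, 7 ones (place-value notation) → 7×1000 + 6×100 + 5×10 + 7 = 7657 (decimal)
Convert 0x10D2 (hexadecimal) → 1×4096 + 13×16 + 2 = 4306 (decimal)
Compute gcd(7657, 4306) = 1
1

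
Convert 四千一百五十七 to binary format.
Convert 四千一百五十七 (Chinese numeral) → 4×1000 + 1×100 + 5×10 + 7 = 4157 (decimal)
Convert 4157 (decimal) → 4157 = 4096 + 32 + 16 + 8 + 4 + 1 → 0b1000000111101 (binary)
0b1000000111101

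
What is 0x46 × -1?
Convert 0x46 (hexadecimal) → 4×16 + 6 = 70 (decimal)
Compute 70 × -1 = -70
-70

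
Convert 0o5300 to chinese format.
Convert 0o5300 (octal) → 5×512 + 3×64 = 2752 (decimal)
Convert 2752 (decimal) → 2752 = 2×1000 + 7×100 + 5×10 + 2 → 二千七百五十二 (Chinese numeral)
二千七百五十二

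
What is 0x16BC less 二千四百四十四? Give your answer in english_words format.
Convert 0x16BC (hexadecimal) → 1×4096 + 6×256 + 11×16 + 12 = 5820 (decimal)
Convert 二千四百四十四 (Chinese numeral) → 2×1000 + 4×100 + 4×10 + 4 = 2444 (decimal)
Compute 5820 - 2444 = 3376
Convert 3376 (decimal) → 3376 = 3×1000 + 3×100 + 76 → three thousand three hundred seventy-six (English words)
three thousand three hundred seventy-six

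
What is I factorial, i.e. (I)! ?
Convert I (Roman numeral) → 1 (decimal)
Compute 1! = 1
1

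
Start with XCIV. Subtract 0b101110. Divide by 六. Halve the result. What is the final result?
Convert XCIV (Roman numeral) → 90 + 4 = 94 (decimal)
Start: 94
Convert 0b101110 (binary) → 32 + 8 + 4 + 2 = 46 (decimal)
94 - 46 = 48
Convert 六 (Chinese numeral) → 6 (decimal)
48 ÷ 6 = 8
8 ÷ 2 = 4
4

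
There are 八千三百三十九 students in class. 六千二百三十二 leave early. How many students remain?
Convert 八千三百三十九 (Chinese numeral) → 8×1000 + 3×100 + 3×10 + 9 = 8339 (decimal)
Convert 六千二百三十二 (Chinese numeral) → 6×1000 + 2×100 + 3×10 + 2 = 6232 (decimal)
Compute 8339 - 6232 = 2107
2107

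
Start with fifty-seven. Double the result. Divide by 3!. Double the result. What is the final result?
Convert fifty-seven (English words) → 57 (decimal)
Start: 57
57 × 2 = 114
Convert 3! (factorial) → 6 (decimal)
114 ÷ 6 = 19
19 × 2 = 38
38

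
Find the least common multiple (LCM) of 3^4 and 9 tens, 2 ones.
Convert 3^4 (power) → 81 (decimal)
Convert 9 tens, 2 ones (place-value notation) → 9×10 + 2 = 92 (decimal)
Compute lcm(81, 92) = 7452
7452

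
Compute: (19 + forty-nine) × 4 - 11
Convert forty-nine (English words) → 49 (decimal)
Expression in decimal: (19 + 49) × 4 - 11
Parentheses first: 19 + 49 = 68
Multiply: 68 × 4 = 272
Subtract: 272 - 11 = 261
261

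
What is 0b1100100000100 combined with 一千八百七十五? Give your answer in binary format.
Convert 0b1100100000100 (binary) → 4096 + 2048 + 256 + 4 = 6404 (decimal)
Convert 一千八百七十五 (Chinese numeral) → 1×1000 + 8×100 + 7×10 + 5 = 1875 (decimal)
Compute 6404 + 1875 = 8279
Convert 8279 (decimal) → 8279 = 8192 + 64 + 16 + 4 + 2 + 1 → 0b10000001010111 (binary)
0b10000001010111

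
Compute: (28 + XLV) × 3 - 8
Convert XLV (Roman numeral) → 40 + 5 = 45 (decimal)
Expression in decimal: (28 + 45) × 3 - 8
Parentheses first: 28 + 45 = 73
Multiply: 73 × 3 = 219
Subtract: 219 - 8 = 211
211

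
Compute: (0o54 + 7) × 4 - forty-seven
Convert 0o54 (octal) → 5×8 + 4 = 44 (decimal)
Convert forty-seven (English words) → 47 (decimal)
Expression in decimal: (44 + 7) × 4 - 47
Parentheses first: 44 + 7 = 51
Multiply: 51 × 4 = 204
Subtract: 204 - 47 = 157
157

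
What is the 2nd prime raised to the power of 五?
Convert the 2nd prime (prime index) → 3 (decimal)
Convert 五 (Chinese numeral) → 5 (decimal)
Compute 3 ^ 5 = 243
243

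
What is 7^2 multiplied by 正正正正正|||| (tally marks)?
Convert 7^2 (power) → 49 (decimal)
Convert 正正正正正|||| (tally marks) → 5 + 5 + 5 + 5 + 5 + 4 = 29 (decimal)
Compute 49 × 29 = 1421
1421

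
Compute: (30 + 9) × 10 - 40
Parentheses first: 30 + 9 = 39
Multiply: 39 × 10 = 390
Subtract: 390 - 40 = 350
350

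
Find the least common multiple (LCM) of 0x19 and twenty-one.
Convert 0x19 (hexadecimal) → 1×16 + 9 = 25 (decimal)
Convert twenty-one (English words) → 21 (decimal)
Compute lcm(25, 21) = 525
525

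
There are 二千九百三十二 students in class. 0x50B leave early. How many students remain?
Convert 二千九百三十二 (Chinese numeral) → 2×1000 + 9×100 + 3×10 + 2 = 2932 (decimal)
Convert 0x50B (hexadecimal) → 5×256 + 11 = 1291 (decimal)
Compute 2932 - 1291 = 1641
1641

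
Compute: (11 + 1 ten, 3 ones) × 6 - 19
Convert 1 ten, 3 ones (place-value notation) → 1×10 + 3 = 13 (decimal)
Expression in decimal: (11 + 13) × 6 - 19
Parentheses first: 11 + 13 = 24
Multiply: 24 × 6 = 144
Subtract: 144 - 19 = 125
125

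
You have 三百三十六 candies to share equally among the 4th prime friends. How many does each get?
Convert 三百三十六 (Chinese numeral) → 3×100 + 3×10 + 6 = 336 (decimal)
Convert the 4th prime (prime index) → 7 (decimal)
Compute 336 ÷ 7 = 48
48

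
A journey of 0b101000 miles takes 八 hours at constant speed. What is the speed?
Convert 0b101000 (binary) → 32 + 8 = 40 (decimal)
Convert 八 (Chinese numeral) → 8 (decimal)
Compute 40 ÷ 8 = 5
5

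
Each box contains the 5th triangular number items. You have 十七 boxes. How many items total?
Convert the 5th triangular number (triangular index) → 5×6/2 = 15 (decimal)
Convert 十七 (Chinese numeral) → 1×10 + 7 = 17 (decimal)
Compute 15 × 17 = 255
255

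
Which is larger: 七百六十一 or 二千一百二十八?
Convert 七百六十一 (Chinese numeral) → 7×100 + 6×10 + 1 = 761 (decimal)
Convert 二千一百二十八 (Chinese numeral) → 2×1000 + 1×100 + 2×10 + 8 = 2128 (decimal)
Compare 761 vs 2128: larger = 2128
2128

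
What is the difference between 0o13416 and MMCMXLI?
Convert 0o13416 (octal) → 1×4096 + 3×512 + 4×64 + 1×8 + 6 = 5902 (decimal)
Convert MMCMXLI (Roman numeral) → 1000 + 1000 + 900 + 40 + 1 = 2941 (decimal)
Difference: |5902 - 2941| = 2961
2961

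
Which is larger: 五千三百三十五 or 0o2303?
Convert 五千三百三十五 (Chinese numeral) → 5×1000 + 3×100 + 3×10 + 5 = 5335 (decimal)
Convert 0o2303 (octal) → 2×512 + 3×64 + 3 = 1219 (decimal)
Compare 5335 vs 1219: larger = 5335
5335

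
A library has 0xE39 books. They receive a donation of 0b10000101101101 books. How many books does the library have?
Convert 0xE39 (hexadecimal) → 14×256 + 3×16 + 9 = 3641 (decimal)
Convert 0b10000101101101 (binary) → 8192 + 256 + 64 + 32 + 8 + 4 + 1 = 8557 (decimal)
Compute 3641 + 8557 = 12198
12198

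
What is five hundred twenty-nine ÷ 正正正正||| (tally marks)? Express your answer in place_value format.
Convert five hundred twenty-nine (English words) → 5×100 + 29 = 529 (decimal)
Convert 正正正正||| (tally marks) → 5 + 5 + 5 + 5 + 3 = 23 (decimal)
Compute 529 ÷ 23 = 23
Convert 23 (decimal) → 23 = 2×10 + 3 → 2 tens, 3 ones (place-value notation)
2 tens, 3 ones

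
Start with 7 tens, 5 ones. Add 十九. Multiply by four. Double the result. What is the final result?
Convert 7 tens, 5 ones (place-value notation) → 7×10 + 5 = 75 (decimal)
Start: 75
Convert 十九 (Chinese numeral) → 1×10 + 9 = 19 (decimal)
75 + 19 = 94
Convert four (English words) → 4 (decimal)
94 × 4 = 376
376 × 2 = 752
752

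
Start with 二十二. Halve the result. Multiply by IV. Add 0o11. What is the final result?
Convert 二十二 (Chinese numeral) → 2×10 + 2 = 22 (decimal)
Start: 22
22 ÷ 2 = 11
Convert IV (Roman numeral) → 4 (decimal)
11 × 4 = 44
Convert 0o11 (octal) → 1×8 + 1 = 9 (decimal)
44 + 9 = 53
53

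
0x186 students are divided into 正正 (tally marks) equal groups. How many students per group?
Convert 0x186 (hexadecimal) → 1×256 + 8×16 + 6 = 390 (decimal)
Convert 正正 (tally marks) → 5 + 5 = 10 (decimal)
Compute 390 ÷ 10 = 39
39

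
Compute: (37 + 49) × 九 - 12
Convert 九 (Chinese numeral) → 9 (decimal)
Expression in decimal: (37 + 49) × 9 - 12
Parentheses first: 37 + 49 = 86
Multiply: 86 × 9 = 774
Subtract: 774 - 12 = 762
762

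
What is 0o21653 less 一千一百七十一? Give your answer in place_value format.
Convert 0o21653 (octal) → 2×4096 + 1×512 + 6×64 + 5×8 + 3 = 9131 (decimal)
Convert 一千一百七十一 (Chinese numeral) → 1×1000 + 1×100 + 7×10 + 1 = 1171 (decimal)
Compute 9131 - 1171 = 7960
Convert 7960 (decimal) → 7960 = 7×1000 + 9×100 + 6×10 → 7 thousands, 9 hundreds, 6 tens (place-value notation)
7 thousands, 9 hundreds, 6 tens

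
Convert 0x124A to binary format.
Convert 0x124A (hexadecimal) → 1×4096 + 2×256 + 4×16 + 10 = 4682 (decimal)
Convert 4682 (decimal) → 4682 = 4096 + 512 + 64 + 8 + 2 → 0b1001001001010 (binary)
0b1001001001010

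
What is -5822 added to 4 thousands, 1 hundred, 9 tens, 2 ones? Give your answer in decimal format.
Convert 4 thousands, 1 hundred, 9 tens, 2 ones (place-value notation) → 4×1000 + 1×100 + 9×10 + 2 = 4192 (decimal)
Compute -5822 + 4192 = -1630
-1630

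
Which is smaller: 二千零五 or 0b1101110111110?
Convert 二千零五 (Chinese numeral) → 2×1000 + 5 = 2005 (decimal)
Convert 0b1101110111110 (binary) → 4096 + 2048 + 512 + 256 + 128 + 32 + 16 + 8 + 4 + 2 = 7102 (decimal)
Compare 2005 vs 7102: smaller = 2005
2005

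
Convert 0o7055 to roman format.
Convert 0o7055 (octal) → 7×512 + 5×8 + 5 = 3629 (decimal)
Convert 3629 (decimal) → 3629 = 1000 + 1000 + 1000 + 500 + 100 + 10 + 10 + 9 → MMMDCXXIX (Roman numeral)
MMMDCXXIX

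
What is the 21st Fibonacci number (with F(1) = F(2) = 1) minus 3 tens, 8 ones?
The 21st Fibonacci number (with F(1) = F(2) = 1) = 10946
Convert 3 tens, 8 ones (place-value notation) → 3×10 + 8 = 38 (decimal)
Compute 10946 - 38 = 10908
10908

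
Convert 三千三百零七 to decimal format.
Convert 三千三百零七 (Chinese numeral) → 3×1000 + 3×100 + 7 = 3307 (decimal)
3307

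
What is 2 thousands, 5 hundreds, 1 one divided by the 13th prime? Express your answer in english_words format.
Convert 2 thousands, 5 hundreds, 1 one (place-value notation) → 2×1000 + 5×100 + 1 = 2501 (decimal)
Convert the 13th prime (prime index) → 41 (decimal)
Compute 2501 ÷ 41 = 61
Convert 61 (decimal) → sixty-one (English words)
sixty-one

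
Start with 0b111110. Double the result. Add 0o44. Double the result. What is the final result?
Convert 0b111110 (binary) → 32 + 16 + 8 + 4 + 2 = 62 (decimal)
Start: 62
62 × 2 = 124
Convert 0o44 (octal) → 4×8 + 4 = 36 (decimal)
124 + 36 = 160
160 × 2 = 320
320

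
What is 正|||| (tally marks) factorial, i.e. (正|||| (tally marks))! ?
Convert 正|||| (tally marks) → 5 + 4 = 9 (decimal)
Compute 9! = 362880
362880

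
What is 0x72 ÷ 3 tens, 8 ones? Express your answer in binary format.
Convert 0x72 (hexadecimal) → 7×16 + 2 = 114 (decimal)
Convert 3 tens, 8 ones (place-value notation) → 3×10 + 8 = 38 (decimal)
Compute 114 ÷ 38 = 3
Convert 3 (decimal) → 3 = 2 + 1 → 0b11 (binary)
0b11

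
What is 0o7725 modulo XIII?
Convert 0o7725 (octal) → 7×512 + 7×64 + 2×8 + 5 = 4053 (decimal)
Convert XIII (Roman numeral) → 10 + 1 + 1 + 1 = 13 (decimal)
Compute 4053 mod 13 = 10
10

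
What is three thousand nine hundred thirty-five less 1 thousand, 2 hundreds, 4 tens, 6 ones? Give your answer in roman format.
Convert three thousand nine hundred thirty-five (English words) → 3×1000 + 9×100 + 35 = 3935 (decimal)
Convert 1 thousand, 2 hundreds, 4 tens, 6 ones (place-value notation) → 1×1000 + 2×100 + 4×10 + 6 = 1246 (decimal)
Compute 3935 - 1246 = 2689
Convert 2689 (decimal) → 2689 = 1000 + 1000 + 500 + 100 + 50 + 10 + 10 + 10 + 9 → MMDCLXXXIX (Roman numeral)
MMDCLXXXIX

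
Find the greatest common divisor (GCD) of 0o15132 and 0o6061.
Convert 0o15132 (octal) → 1×4096 + 5×512 + 1×64 + 3×8 + 2 = 6746 (decimal)
Convert 0o6061 (octal) → 6×512 + 6×8 + 1 = 3121 (decimal)
Compute gcd(6746, 3121) = 1
1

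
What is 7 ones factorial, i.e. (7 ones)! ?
Convert 7 ones (place-value notation) → 7 (decimal)
Compute 7! = 5040
5040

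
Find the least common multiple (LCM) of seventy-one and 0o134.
Convert seventy-one (English words) → 71 (decimal)
Convert 0o134 (octal) → 1×64 + 3×8 + 4 = 92 (decimal)
Compute lcm(71, 92) = 6532
6532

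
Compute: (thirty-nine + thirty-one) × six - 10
Convert thirty-nine (English words) → 39 (decimal)
Convert thirty-one (English words) → 31 (decimal)
Convert six (English words) → 6 (decimal)
Expression in decimal: (39 + 31) × 6 - 10
Parentheses first: 39 + 31 = 70
Multiply: 70 × 6 = 420
Subtract: 420 - 10 = 410
410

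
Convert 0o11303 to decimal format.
Convert 0o11303 (octal) → 1×4096 + 1×512 + 3×64 + 3 = 4803 (decimal)
4803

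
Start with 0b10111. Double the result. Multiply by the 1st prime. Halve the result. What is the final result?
Convert 0b10111 (binary) → 16 + 4 + 2 + 1 = 23 (decimal)
Start: 23
23 × 2 = 46
Convert the 1st prime (prime index) → 2 (decimal)
46 × 2 = 92
92 ÷ 2 = 46
46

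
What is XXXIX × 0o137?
Convert XXXIX (Roman numeral) → 10 + 10 + 10 + 9 = 39 (decimal)
Convert 0o137 (octal) → 1×64 + 3×8 + 7 = 95 (decimal)
Compute 39 × 95 = 3705
3705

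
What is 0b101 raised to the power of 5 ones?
Convert 0b101 (binary) → 4 + 1 = 5 (decimal)
Convert 5 ones (place-value notation) → 5 (decimal)
Compute 5 ^ 5 = 3125
3125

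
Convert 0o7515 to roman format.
Convert 0o7515 (octal) → 7×512 + 5×64 + 1×8 + 5 = 3917 (decimal)
Convert 3917 (decimal) → 3917 = 1000 + 1000 + 1000 + 900 + 10 + 5 + 1 + 1 → MMMCMXVII (Roman numeral)
MMMCMXVII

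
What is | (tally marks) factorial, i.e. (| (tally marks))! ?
Convert | (tally marks) → 1 (decimal)
Compute 1! = 1
1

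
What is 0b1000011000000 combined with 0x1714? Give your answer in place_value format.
Convert 0b1000011000000 (binary) → 4096 + 128 + 64 = 4288 (decimal)
Convert 0x1714 (hexadecimal) → 1×4096 + 7×256 + 1×16 + 4 = 5908 (decimal)
Compute 4288 + 5908 = 10196
Convert 10196 (decimal) → 10196 = 10×1000 + 1×100 + 9×10 + 6 → 10 thousands, 1 hundred, 9 tens, 6 ones (place-value notation)
10 thousands, 1 hundred, 9 tens, 6 ones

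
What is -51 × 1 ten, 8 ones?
Convert 1 ten, 8 ones (place-value notation) → 1×10 + 8 = 18 (decimal)
Compute -51 × 18 = -918
-918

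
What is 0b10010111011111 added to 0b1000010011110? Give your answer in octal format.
Convert 0b10010111011111 (binary) → 8192 + 1024 + 256 + 128 + 64 + 16 + 8 + 4 + 2 + 1 = 9695 (decimal)
Convert 0b1000010011110 (binary) → 4096 + 128 + 16 + 8 + 4 + 2 = 4254 (decimal)
Compute 9695 + 4254 = 13949
Convert 13949 (decimal) → 13949 = 3×4096 + 3×512 + 1×64 + 7×8 + 5 → 0o33175 (octal)
0o33175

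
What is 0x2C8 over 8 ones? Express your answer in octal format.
Convert 0x2C8 (hexadecimal) → 2×256 + 12×16 + 8 = 712 (decimal)
Convert 8 ones (place-value notation) → 8 (decimal)
Compute 712 ÷ 8 = 89
Convert 89 (decimal) → 89 = 1×64 + 3×8 + 1 → 0o131 (octal)
0o131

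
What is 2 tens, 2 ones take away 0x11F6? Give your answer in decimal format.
Convert 2 tens, 2 ones (place-value notation) → 2×10 + 2 = 22 (decimal)
Convert 0x11F6 (hexadecimal) → 1×4096 + 1×256 + 15×16 + 6 = 4598 (decimal)
Compute 22 - 4598 = -4576
-4576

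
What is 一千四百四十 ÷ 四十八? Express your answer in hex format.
Convert 一千四百四十 (Chinese numeral) → 1×1000 + 4×100 + 4×10 = 1440 (decimal)
Convert 四十八 (Chinese numeral) → 4×10 + 8 = 48 (decimal)
Compute 1440 ÷ 48 = 30
Convert 30 (decimal) → 30 = 1×16 + 14 → 0x1E (hexadecimal)
0x1E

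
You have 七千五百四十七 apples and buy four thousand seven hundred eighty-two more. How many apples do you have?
Convert 七千五百四十七 (Chinese numeral) → 7×1000 + 5×100 + 4×10 + 7 = 7547 (decimal)
Convert four thousand seven hundred eighty-two (English words) → 4×1000 + 7×100 + 82 = 4782 (decimal)
Compute 7547 + 4782 = 12329
12329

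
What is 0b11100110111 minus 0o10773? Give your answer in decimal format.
Convert 0b11100110111 (binary) → 1024 + 512 + 256 + 32 + 16 + 4 + 2 + 1 = 1847 (decimal)
Convert 0o10773 (octal) → 1×4096 + 7×64 + 7×8 + 3 = 4603 (decimal)
Compute 1847 - 4603 = -2756
-2756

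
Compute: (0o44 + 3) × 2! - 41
Convert 0o44 (octal) → 4×8 + 4 = 36 (decimal)
Convert 2! (factorial) → 2 (decimal)
Expression in decimal: (36 + 3) × 2 - 41
Parentheses first: 36 + 3 = 39
Multiply: 39 × 2 = 78
Subtract: 78 - 41 = 37
37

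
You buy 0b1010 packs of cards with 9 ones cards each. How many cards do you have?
Convert 9 ones (place-value notation) → 9 (decimal)
Convert 0b1010 (binary) → 8 + 2 = 10 (decimal)
Compute 9 × 10 = 90
90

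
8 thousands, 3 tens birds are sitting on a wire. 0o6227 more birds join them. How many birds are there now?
Convert 8 thousands, 3 tens (place-value notation) → 8×1000 + 3×10 = 8030 (decimal)
Convert 0o6227 (octal) → 6×512 + 2×64 + 2×8 + 7 = 3223 (decimal)
Compute 8030 + 3223 = 11253
11253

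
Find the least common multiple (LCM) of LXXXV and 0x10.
Convert LXXXV (Roman numeral) → 50 + 10 + 10 + 10 + 5 = 85 (decimal)
Convert 0x10 (hexadecimal) → 1×16 = 16 (decimal)
Compute lcm(85, 16) = 1360
1360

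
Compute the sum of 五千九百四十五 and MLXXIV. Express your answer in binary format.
Convert 五千九百四十五 (Chinese numeral) → 5×1000 + 9×100 + 4×10 + 5 = 5945 (decimal)
Convert MLXXIV (Roman numeral) → 1000 + 50 + 10 + 10 + 4 = 1074 (decimal)
Compute 5945 + 1074 = 7019
Convert 7019 (decimal) → 7019 = 4096 + 2048 + 512 + 256 + 64 + 32 + 8 + 2 + 1 → 0b1101101101011 (binary)
0b1101101101011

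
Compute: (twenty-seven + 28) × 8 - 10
Convert twenty-seven (English words) → 27 (decimal)
Expression in decimal: (27 + 28) × 8 - 10
Parentheses first: 27 + 28 = 55
Multiply: 55 × 8 = 440
Subtract: 440 - 10 = 430
430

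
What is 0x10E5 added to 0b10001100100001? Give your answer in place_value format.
Convert 0x10E5 (hexadecimal) → 1×4096 + 14×16 + 5 = 4325 (decimal)
Convert 0b10001100100001 (binary) → 8192 + 512 + 256 + 32 + 1 = 8993 (decimal)
Compute 4325 + 8993 = 13318
Convert 13318 (decimal) → 13318 = 13×1000 + 3×100 + 1×10 + 8 → 13 thousands, 3 hundreds, 1 ten, 8 ones (place-value notation)
13 thousands, 3 hundreds, 1 ten, 8 ones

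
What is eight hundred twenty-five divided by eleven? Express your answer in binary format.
Convert eight hundred twenty-five (English words) → 8×100 + 25 = 825 (decimal)
Convert eleven (English words) → 11 (decimal)
Compute 825 ÷ 11 = 75
Convert 75 (decimal) → 75 = 64 + 8 + 2 + 1 → 0b1001011 (binary)
0b1001011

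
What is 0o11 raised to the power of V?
Convert 0o11 (octal) → 1×8 + 1 = 9 (decimal)
Convert V (Roman numeral) → 5 (decimal)
Compute 9 ^ 5 = 59049
59049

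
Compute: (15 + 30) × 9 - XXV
Convert XXV (Roman numeral) → 10 + 10 + 5 = 25 (decimal)
Expression in decimal: (15 + 30) × 9 - 25
Parentheses first: 15 + 30 = 45
Multiply: 45 × 9 = 405
Subtract: 405 - 25 = 380
380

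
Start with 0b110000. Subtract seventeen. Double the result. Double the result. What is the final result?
Convert 0b110000 (binary) → 32 + 16 = 48 (decimal)
Start: 48
Convert seventeen (English words) → 17 (decimal)
48 - 17 = 31
31 × 2 = 62
62 × 2 = 124
124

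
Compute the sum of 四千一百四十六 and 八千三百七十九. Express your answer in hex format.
Convert 四千一百四十六 (Chinese numeral) → 4×1000 + 1×100 + 4×10 + 6 = 4146 (decimal)
Convert 八千三百七十九 (Chinese numeral) → 8×1000 + 3×100 + 7×10 + 9 = 8379 (decimal)
Compute 4146 + 8379 = 12525
Convert 12525 (decimal) → 12525 = 3×4096 + 14×16 + 13 → 0x30ED (hexadecimal)
0x30ED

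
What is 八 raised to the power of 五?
Convert 八 (Chinese numeral) → 8 (decimal)
Convert 五 (Chinese numeral) → 5 (decimal)
Compute 8 ^ 5 = 32768
32768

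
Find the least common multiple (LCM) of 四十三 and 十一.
Convert 四十三 (Chinese numeral) → 4×10 + 3 = 43 (decimal)
Convert 十一 (Chinese numeral) → 1×10 + 1 = 11 (decimal)
Compute lcm(43, 11) = 473
473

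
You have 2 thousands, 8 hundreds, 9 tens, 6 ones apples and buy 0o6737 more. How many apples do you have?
Convert 2 thousands, 8 hundreds, 9 tens, 6 ones (place-value notation) → 2×1000 + 8×100 + 9×10 + 6 = 2896 (decimal)
Convert 0o6737 (octal) → 6×512 + 7×64 + 3×8 + 7 = 3551 (decimal)
Compute 2896 + 3551 = 6447
6447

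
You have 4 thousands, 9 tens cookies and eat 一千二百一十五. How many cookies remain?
Convert 4 thousands, 9 tens (place-value notation) → 4×1000 + 9×10 = 4090 (decimal)
Convert 一千二百一十五 (Chinese numeral) → 1×1000 + 2×100 + 1×10 + 5 = 1215 (decimal)
Compute 4090 - 1215 = 2875
2875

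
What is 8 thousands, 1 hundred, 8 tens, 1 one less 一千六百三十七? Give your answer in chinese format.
Convert 8 thousands, 1 hundred, 8 tens, 1 one (place-value notation) → 8×1000 + 1×100 + 8×10 + 1 = 8181 (decimal)
Convert 一千六百三十七 (Chinese numeral) → 1×1000 + 6×100 + 3×10 + 7 = 1637 (decimal)
Compute 8181 - 1637 = 6544
Convert 6544 (decimal) → 6544 = 6×1000 + 5×100 + 4×10 + 4 → 六千五百四十四 (Chinese numeral)
六千五百四十四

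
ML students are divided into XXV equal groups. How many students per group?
Convert ML (Roman numeral) → 1000 + 50 = 1050 (decimal)
Convert XXV (Roman numeral) → 10 + 10 + 5 = 25 (decimal)
Compute 1050 ÷ 25 = 42
42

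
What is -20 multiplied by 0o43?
Convert 0o43 (octal) → 4×8 + 3 = 35 (decimal)
Compute -20 × 35 = -700
-700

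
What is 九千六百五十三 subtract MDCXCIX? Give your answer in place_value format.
Convert 九千六百五十三 (Chinese numeral) → 9×1000 + 6×100 + 5×10 + 3 = 9653 (decimal)
Convert MDCXCIX (Roman numeral) → 1000 + 500 + 100 + 90 + 9 = 1699 (decimal)
Compute 9653 - 1699 = 7954
Convert 7954 (decimal) → 7954 = 7×1000 + 9×100 + 5×10 + 4 → 7 thousands, 9 hundreds, 5 tens, 4 ones (place-value notation)
7 thousands, 9 hundreds, 5 tens, 4 ones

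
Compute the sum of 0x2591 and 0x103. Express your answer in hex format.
Convert 0x2591 (hexadecimal) → 2×4096 + 5×256 + 9×16 + 1 = 9617 (decimal)
Convert 0x103 (hexadecimal) → 1×256 + 3 = 259 (decimal)
Compute 9617 + 259 = 9876
Convert 9876 (decimal) → 9876 = 2×4096 + 6×256 + 9×16 + 4 → 0x2694 (hexadecimal)
0x2694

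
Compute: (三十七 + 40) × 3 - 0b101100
Convert 三十七 (Chinese numeral) → 3×10 + 7 = 37 (decimal)
Convert 0b101100 (binary) → 32 + 8 + 4 = 44 (decimal)
Expression in decimal: (37 + 40) × 3 - 44
Parentheses first: 37 + 40 = 77
Multiply: 77 × 3 = 231
Subtract: 231 - 44 = 187
187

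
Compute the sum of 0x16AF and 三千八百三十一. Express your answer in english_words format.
Convert 0x16AF (hexadecimal) → 1×4096 + 6×256 + 10×16 + 15 = 5807 (decimal)
Convert 三千八百三十一 (Chinese numeral) → 3×1000 + 8×100 + 3×10 + 1 = 3831 (decimal)
Compute 5807 + 3831 = 9638
Convert 9638 (decimal) → 9638 = 9×1000 + 6×100 + 38 → nine thousand six hundred thirty-eight (English words)
nine thousand six hundred thirty-eight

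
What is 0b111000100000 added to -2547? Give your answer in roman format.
Convert 0b111000100000 (binary) → 2048 + 1024 + 512 + 32 = 3616 (decimal)
Compute 3616 + -2547 = 1069
Convert 1069 (decimal) → 1069 = 1000 + 50 + 10 + 9 → MLXIX (Roman numeral)
MLXIX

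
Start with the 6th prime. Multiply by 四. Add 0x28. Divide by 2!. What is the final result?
Convert the 6th prime (prime index) → 13 (decimal)
Start: 13
Convert 四 (Chinese numeral) → 4 (decimal)
13 × 4 = 52
Convert 0x28 (hexadecimal) → 2×16 + 8 = 40 (decimal)
52 + 40 = 92
Convert 2! (factorial) → 2 (decimal)
92 ÷ 2 = 46
46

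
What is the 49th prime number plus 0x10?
The 49th prime number = 227
Convert 0x10 (hexadecimal) → 1×16 = 16 (decimal)
Compute 227 + 16 = 243
243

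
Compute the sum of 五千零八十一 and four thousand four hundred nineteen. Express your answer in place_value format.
Convert 五千零八十一 (Chinese numeral) → 5×1000 + 8×10 + 1 = 5081 (decimal)
Convert four thousand four hundred nineteen (English words) → 4×1000 + 4×100 + 19 = 4419 (decimal)
Compute 5081 + 4419 = 9500
Convert 9500 (decimal) → 9500 = 9×1000 + 5×100 → 9 thousands, 5 hundreds (place-value notation)
9 thousands, 5 hundreds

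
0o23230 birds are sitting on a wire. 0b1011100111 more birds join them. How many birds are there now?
Convert 0o23230 (octal) → 2×4096 + 3×512 + 2×64 + 3×8 = 9880 (decimal)
Convert 0b1011100111 (binary) → 512 + 128 + 64 + 32 + 4 + 2 + 1 = 743 (decimal)
Compute 9880 + 743 = 10623
10623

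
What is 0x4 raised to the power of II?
Convert 0x4 (hexadecimal) → 4 (decimal)
Convert II (Roman numeral) → 1 + 1 = 2 (decimal)
Compute 4 ^ 2 = 16
16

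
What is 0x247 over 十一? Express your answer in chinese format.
Convert 0x247 (hexadecimal) → 2×256 + 4×16 + 7 = 583 (decimal)
Convert 十一 (Chinese numeral) → 1×10 + 1 = 11 (decimal)
Compute 583 ÷ 11 = 53
Convert 53 (decimal) → 53 = 5×10 + 3 → 五十三 (Chinese numeral)
五十三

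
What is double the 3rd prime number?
The 3rd prime number = 5
Compute 5 × 2 = 10
10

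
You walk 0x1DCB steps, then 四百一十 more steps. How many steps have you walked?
Convert 0x1DCB (hexadecimal) → 1×4096 + 13×256 + 12×16 + 11 = 7627 (decimal)
Convert 四百一十 (Chinese numeral) → 4×100 + 1×10 = 410 (decimal)
Compute 7627 + 410 = 8037
8037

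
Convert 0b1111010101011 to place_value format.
Convert 0b1111010101011 (binary) → 4096 + 2048 + 1024 + 512 + 128 + 32 + 8 + 2 + 1 = 7851 (decimal)
Convert 7851 (decimal) → 7851 = 7×1000 + 8×100 + 5×10 + 1 → 7 thousands, 8 hundreds, 5 tens, 1 one (place-value notation)
7 thousands, 8 hundreds, 5 tens, 1 one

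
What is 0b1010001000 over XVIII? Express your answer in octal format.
Convert 0b1010001000 (binary) → 512 + 128 + 8 = 648 (decimal)
Convert XVIII (Roman numeral) → 10 + 5 + 1 + 1 + 1 = 18 (decimal)
Compute 648 ÷ 18 = 36
Convert 36 (decimal) → 36 = 4×8 + 4 → 0o44 (octal)
0o44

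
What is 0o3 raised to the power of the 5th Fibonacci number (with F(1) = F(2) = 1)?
Convert 0o3 (octal) → 3 (decimal)
Convert the 5th Fibonacci number (with F(1) = F(2) = 1) (Fibonacci index) → 1, 1, 2, 3, 5 → 5 (decimal)
Compute 3 ^ 5 = 243
243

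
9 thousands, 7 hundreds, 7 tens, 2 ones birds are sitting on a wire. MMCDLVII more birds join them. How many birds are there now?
Convert 9 thousands, 7 hundreds, 7 tens, 2 ones (place-value notation) → 9×1000 + 7×100 + 7×10 + 2 = 9772 (decimal)
Convert MMCDLVII (Roman numeral) → 1000 + 1000 + 400 + 50 + 5 + 1 + 1 = 2457 (decimal)
Compute 9772 + 2457 = 12229
12229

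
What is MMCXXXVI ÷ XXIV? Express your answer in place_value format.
Convert MMCXXXVI (Roman numeral) → 1000 + 1000 + 100 + 10 + 10 + 10 + 5 + 1 = 2136 (decimal)
Convert XXIV (Roman numeral) → 10 + 10 + 4 = 24 (decimal)
Compute 2136 ÷ 24 = 89
Convert 89 (decimal) → 89 = 8×10 + 9 → 8 tens, 9 ones (place-value notation)
8 tens, 9 ones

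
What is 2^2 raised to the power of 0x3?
Convert 2^2 (power) → 4 (decimal)
Convert 0x3 (hexadecimal) → 3 (decimal)
Compute 4 ^ 3 = 64
64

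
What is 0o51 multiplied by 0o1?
Convert 0o51 (octal) → 5×8 + 1 = 41 (decimal)
Convert 0o1 (octal) → 1 (decimal)
Compute 41 × 1 = 41
41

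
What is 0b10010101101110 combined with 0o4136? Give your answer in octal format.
Convert 0b10010101101110 (binary) → 8192 + 1024 + 256 + 64 + 32 + 8 + 4 + 2 = 9582 (decimal)
Convert 0o4136 (octal) → 4×512 + 1×64 + 3×8 + 6 = 2142 (decimal)
Compute 9582 + 2142 = 11724
Convert 11724 (decimal) → 11724 = 2×4096 + 6×512 + 7×64 + 1×8 + 4 → 0o26714 (octal)
0o26714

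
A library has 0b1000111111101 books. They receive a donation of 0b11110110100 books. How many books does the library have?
Convert 0b1000111111101 (binary) → 4096 + 256 + 128 + 64 + 32 + 16 + 8 + 4 + 1 = 4605 (decimal)
Convert 0b11110110100 (binary) → 1024 + 512 + 256 + 128 + 32 + 16 + 4 = 1972 (decimal)
Compute 4605 + 1972 = 6577
6577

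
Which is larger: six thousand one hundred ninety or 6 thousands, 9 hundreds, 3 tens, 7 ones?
Convert six thousand one hundred ninety (English words) → 6×1000 + 1×100 + 90 = 6190 (decimal)
Convert 6 thousands, 9 hundreds, 3 tens, 7 ones (place-value notation) → 6×1000 + 9×100 + 3×10 + 7 = 6937 (decimal)
Compare 6190 vs 6937: larger = 6937
6937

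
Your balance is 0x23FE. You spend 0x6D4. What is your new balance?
Convert 0x23FE (hexadecimal) → 2×4096 + 3×256 + 15×16 + 14 = 9214 (decimal)
Convert 0x6D4 (hexadecimal) → 6×256 + 13×16 + 4 = 1748 (decimal)
Compute 9214 - 1748 = 7466
7466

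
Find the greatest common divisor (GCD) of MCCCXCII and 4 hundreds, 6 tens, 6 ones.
Convert MCCCXCII (Roman numeral) → 1000 + 100 + 100 + 100 + 90 + 1 + 1 = 1392 (decimal)
Convert 4 hundreds, 6 tens, 6 ones (place-value notation) → 4×100 + 6×10 + 6 = 466 (decimal)
Compute gcd(1392, 466) = 2
2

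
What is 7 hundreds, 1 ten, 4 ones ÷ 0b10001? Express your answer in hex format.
Convert 7 hundreds, 1 ten, 4 ones (place-value notation) → 7×100 + 1×10 + 4 = 714 (decimal)
Convert 0b10001 (binary) → 16 + 1 = 17 (decimal)
Compute 714 ÷ 17 = 42
Convert 42 (decimal) → 42 = 2×16 + 10 → 0x2A (hexadecimal)
0x2A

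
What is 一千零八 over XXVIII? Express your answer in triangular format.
Convert 一千零八 (Chinese numeral) → 1×1000 + 8 = 1008 (decimal)
Convert XXVIII (Roman numeral) → 10 + 10 + 5 + 1 + 1 + 1 = 28 (decimal)
Compute 1008 ÷ 28 = 36
Convert 36 (decimal) → 36 = 8×9/2 → the 8th triangular number (triangular index)
the 8th triangular number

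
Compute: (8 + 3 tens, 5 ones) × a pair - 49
Convert 3 tens, 5 ones (place-value notation) → 3×10 + 5 = 35 (decimal)
Convert a pair (colloquial) → 2 (decimal)
Expression in decimal: (8 + 35) × 2 - 49
Parentheses first: 8 + 35 = 43
Multiply: 43 × 2 = 86
Subtract: 86 - 49 = 37
37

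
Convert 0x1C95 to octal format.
Convert 0x1C95 (hexadecimal) → 1×4096 + 12×256 + 9×16 + 5 = 7317 (decimal)
Convert 7317 (decimal) → 7317 = 1×4096 + 6×512 + 2×64 + 2×8 + 5 → 0o16225 (octal)
0o16225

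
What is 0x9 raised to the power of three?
Convert 0x9 (hexadecimal) → 9 (decimal)
Convert three (English words) → 3 (decimal)
Compute 9 ^ 3 = 729
729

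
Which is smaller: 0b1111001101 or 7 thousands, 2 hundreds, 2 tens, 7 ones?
Convert 0b1111001101 (binary) → 512 + 256 + 128 + 64 + 8 + 4 + 1 = 973 (decimal)
Convert 7 thousands, 2 hundreds, 2 tens, 7 ones (place-value notation) → 7×1000 + 2×100 + 2×10 + 7 = 7227 (decimal)
Compare 973 vs 7227: smaller = 973
973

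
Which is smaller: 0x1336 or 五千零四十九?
Convert 0x1336 (hexadecimal) → 1×4096 + 3×256 + 3×16 + 6 = 4918 (decimal)
Convert 五千零四十九 (Chinese numeral) → 5×1000 + 4×10 + 9 = 5049 (decimal)
Compare 4918 vs 5049: smaller = 4918
4918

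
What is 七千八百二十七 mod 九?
Convert 七千八百二十七 (Chinese numeral) → 7×1000 + 8×100 + 2×10 + 7 = 7827 (decimal)
Convert 九 (Chinese numeral) → 9 (decimal)
Compute 7827 mod 9 = 6
6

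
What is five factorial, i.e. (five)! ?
Convert five (English words) → 5 (decimal)
Compute 5! = 120
120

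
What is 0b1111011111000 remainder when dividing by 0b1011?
Convert 0b1111011111000 (binary) → 4096 + 2048 + 1024 + 512 + 128 + 64 + 32 + 16 + 8 = 7928 (decimal)
Convert 0b1011 (binary) → 8 + 2 + 1 = 11 (decimal)
Compute 7928 mod 11 = 8
8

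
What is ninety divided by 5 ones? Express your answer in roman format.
Convert ninety (English words) → 90 (decimal)
Convert 5 ones (place-value notation) → 5 (decimal)
Compute 90 ÷ 5 = 18
Convert 18 (decimal) → 18 = 10 + 5 + 1 + 1 + 1 → XVIII (Roman numeral)
XVIII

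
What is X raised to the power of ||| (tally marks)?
Convert X (Roman numeral) → 10 (decimal)
Convert ||| (tally marks) → 3 (decimal)
Compute 10 ^ 3 = 1000
1000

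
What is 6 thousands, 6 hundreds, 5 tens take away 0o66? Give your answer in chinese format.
Convert 6 thousands, 6 hundreds, 5 tens (place-value notation) → 6×1000 + 6×100 + 5×10 = 6650 (decimal)
Convert 0o66 (octal) → 6×8 + 6 = 54 (decimal)
Compute 6650 - 54 = 6596
Convert 6596 (decimal) → 6596 = 6×1000 + 5×100 + 9×10 + 6 → 六千五百九十六 (Chinese numeral)
六千五百九十六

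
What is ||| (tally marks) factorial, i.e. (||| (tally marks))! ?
Convert ||| (tally marks) → 3 (decimal)
Compute 3! = 6
6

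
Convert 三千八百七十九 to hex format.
Convert 三千八百七十九 (Chinese numeral) → 3×1000 + 8×100 + 7×10 + 9 = 3879 (decimal)
Convert 3879 (decimal) → 3879 = 15×256 + 2×16 + 7 → 0xF27 (hexadecimal)
0xF27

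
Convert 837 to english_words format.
Convert 837 (decimal) → 837 = 8×100 + 37 → eight hundred thirty-seven (English words)
eight hundred thirty-seven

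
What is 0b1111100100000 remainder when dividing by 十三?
Convert 0b1111100100000 (binary) → 4096 + 2048 + 1024 + 512 + 256 + 32 = 7968 (decimal)
Convert 十三 (Chinese numeral) → 1×10 + 3 = 13 (decimal)
Compute 7968 mod 13 = 12
12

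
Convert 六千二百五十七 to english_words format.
Convert 六千二百五十七 (Chinese numeral) → 6×1000 + 2×100 + 5×10 + 7 = 6257 (decimal)
Convert 6257 (decimal) → 6257 = 6×1000 + 2×100 + 57 → six thousand two hundred fifty-seven (English words)
six thousand two hundred fifty-seven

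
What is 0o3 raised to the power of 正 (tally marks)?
Convert 0o3 (octal) → 3 (decimal)
Convert 正 (tally marks) → 5 (decimal)
Compute 3 ^ 5 = 243
243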